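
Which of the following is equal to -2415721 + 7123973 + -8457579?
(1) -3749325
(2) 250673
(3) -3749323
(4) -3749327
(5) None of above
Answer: 4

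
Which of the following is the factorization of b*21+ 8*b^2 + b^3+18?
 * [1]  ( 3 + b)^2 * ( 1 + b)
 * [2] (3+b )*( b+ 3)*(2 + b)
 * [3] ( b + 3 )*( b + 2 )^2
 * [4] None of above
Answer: 2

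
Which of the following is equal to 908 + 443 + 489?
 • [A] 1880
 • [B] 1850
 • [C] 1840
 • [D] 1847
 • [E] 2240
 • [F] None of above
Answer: C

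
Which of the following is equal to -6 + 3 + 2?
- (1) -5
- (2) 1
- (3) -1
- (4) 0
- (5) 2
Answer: 3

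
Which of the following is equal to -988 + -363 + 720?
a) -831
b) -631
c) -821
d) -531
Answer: b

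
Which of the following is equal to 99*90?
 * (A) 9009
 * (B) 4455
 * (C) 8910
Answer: C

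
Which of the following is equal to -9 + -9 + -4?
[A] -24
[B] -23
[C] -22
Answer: C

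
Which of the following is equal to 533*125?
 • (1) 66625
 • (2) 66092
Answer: 1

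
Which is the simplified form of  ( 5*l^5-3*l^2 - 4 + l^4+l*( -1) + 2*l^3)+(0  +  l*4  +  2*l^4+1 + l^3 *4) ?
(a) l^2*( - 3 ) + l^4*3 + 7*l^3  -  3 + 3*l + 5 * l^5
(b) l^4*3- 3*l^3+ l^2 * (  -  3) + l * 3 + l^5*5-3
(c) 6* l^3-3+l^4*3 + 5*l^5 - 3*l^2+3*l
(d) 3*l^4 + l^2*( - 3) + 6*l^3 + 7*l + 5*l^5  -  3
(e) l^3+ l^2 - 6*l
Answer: c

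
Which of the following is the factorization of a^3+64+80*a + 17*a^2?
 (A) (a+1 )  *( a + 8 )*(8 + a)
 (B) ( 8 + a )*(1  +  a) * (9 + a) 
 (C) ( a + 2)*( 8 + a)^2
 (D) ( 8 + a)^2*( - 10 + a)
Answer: A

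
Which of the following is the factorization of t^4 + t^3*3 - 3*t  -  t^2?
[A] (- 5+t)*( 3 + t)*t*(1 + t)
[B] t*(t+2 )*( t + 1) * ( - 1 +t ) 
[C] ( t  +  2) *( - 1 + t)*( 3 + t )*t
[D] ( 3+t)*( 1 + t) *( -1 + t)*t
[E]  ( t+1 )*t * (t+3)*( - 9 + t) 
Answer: D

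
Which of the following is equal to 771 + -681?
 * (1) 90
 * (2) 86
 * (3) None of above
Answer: 1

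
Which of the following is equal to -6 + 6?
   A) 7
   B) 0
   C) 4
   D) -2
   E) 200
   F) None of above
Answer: B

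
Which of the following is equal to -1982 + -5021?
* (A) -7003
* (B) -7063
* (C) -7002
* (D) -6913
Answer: A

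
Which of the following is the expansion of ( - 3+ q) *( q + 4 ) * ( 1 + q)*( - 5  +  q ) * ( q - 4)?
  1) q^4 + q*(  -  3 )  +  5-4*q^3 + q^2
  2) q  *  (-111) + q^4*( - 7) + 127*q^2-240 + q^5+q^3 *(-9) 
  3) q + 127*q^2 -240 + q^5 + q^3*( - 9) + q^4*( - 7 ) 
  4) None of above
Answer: 4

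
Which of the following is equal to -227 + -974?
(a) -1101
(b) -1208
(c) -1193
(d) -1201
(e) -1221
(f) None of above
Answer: d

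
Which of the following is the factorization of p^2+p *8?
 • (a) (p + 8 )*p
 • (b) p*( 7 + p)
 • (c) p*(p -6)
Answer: a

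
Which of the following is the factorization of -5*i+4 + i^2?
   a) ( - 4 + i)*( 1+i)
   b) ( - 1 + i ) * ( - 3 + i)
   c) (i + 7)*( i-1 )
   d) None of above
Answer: d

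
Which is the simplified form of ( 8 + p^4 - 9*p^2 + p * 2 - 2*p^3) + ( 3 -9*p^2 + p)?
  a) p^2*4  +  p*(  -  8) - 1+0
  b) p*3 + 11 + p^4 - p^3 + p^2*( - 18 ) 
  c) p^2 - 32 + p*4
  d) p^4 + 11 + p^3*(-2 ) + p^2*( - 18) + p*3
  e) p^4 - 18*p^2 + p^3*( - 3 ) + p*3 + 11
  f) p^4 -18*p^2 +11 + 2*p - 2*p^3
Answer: d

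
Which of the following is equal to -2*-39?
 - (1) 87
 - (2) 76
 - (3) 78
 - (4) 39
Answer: 3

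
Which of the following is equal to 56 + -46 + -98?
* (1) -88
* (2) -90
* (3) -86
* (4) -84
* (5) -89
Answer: 1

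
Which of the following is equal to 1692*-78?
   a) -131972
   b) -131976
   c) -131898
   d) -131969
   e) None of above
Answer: b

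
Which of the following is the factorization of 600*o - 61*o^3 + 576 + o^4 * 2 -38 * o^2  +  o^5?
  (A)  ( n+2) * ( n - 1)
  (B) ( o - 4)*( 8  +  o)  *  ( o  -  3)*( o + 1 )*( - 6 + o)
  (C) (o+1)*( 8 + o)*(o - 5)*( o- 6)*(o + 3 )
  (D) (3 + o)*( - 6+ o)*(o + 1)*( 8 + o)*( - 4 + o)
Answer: D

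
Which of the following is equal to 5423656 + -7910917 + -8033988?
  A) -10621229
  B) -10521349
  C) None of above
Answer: C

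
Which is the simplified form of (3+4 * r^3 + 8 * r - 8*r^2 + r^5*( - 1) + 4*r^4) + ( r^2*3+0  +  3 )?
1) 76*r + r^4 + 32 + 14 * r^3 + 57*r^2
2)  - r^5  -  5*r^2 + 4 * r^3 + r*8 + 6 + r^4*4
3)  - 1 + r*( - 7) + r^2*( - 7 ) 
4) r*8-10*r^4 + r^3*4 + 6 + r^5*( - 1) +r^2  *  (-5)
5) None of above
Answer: 2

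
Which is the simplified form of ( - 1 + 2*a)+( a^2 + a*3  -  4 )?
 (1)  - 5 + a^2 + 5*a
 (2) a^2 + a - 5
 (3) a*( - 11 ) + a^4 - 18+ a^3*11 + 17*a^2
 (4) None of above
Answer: 1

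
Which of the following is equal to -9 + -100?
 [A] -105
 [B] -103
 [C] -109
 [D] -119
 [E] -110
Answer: C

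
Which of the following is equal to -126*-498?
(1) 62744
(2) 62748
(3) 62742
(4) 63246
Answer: 2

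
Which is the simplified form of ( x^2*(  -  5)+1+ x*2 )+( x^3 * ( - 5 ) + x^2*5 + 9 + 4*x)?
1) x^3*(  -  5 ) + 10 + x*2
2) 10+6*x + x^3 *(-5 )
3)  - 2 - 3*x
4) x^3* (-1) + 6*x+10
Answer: 2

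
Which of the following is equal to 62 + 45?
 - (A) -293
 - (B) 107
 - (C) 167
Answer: B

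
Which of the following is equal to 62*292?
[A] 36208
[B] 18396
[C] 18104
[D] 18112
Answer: C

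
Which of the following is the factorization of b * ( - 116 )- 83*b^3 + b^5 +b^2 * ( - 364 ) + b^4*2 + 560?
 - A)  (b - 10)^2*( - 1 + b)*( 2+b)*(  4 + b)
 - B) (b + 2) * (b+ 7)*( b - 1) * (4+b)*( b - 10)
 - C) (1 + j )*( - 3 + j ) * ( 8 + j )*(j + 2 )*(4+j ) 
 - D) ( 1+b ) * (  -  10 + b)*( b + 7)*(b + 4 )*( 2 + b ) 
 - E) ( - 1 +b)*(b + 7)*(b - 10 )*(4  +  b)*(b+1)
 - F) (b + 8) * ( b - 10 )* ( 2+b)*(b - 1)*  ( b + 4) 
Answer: B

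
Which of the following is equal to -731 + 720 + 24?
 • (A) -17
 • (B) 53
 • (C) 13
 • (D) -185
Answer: C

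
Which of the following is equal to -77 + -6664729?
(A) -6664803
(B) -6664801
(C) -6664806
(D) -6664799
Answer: C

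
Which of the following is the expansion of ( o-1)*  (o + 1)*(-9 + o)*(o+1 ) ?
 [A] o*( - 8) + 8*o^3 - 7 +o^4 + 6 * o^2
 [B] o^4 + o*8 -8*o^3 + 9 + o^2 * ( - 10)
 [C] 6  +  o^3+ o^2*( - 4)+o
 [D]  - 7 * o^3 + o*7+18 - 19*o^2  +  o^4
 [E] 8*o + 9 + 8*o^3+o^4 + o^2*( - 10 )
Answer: B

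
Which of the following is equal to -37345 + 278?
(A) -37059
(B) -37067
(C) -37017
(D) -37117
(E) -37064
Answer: B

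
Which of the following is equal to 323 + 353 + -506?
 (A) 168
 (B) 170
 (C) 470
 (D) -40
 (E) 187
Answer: B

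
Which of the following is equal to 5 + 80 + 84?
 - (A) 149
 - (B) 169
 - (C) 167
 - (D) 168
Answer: B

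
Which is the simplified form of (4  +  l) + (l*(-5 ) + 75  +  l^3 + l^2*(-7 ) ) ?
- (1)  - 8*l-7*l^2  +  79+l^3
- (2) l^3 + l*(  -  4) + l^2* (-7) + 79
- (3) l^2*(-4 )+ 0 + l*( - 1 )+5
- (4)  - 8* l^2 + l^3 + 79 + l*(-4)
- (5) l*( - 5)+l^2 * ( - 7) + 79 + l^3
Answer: 2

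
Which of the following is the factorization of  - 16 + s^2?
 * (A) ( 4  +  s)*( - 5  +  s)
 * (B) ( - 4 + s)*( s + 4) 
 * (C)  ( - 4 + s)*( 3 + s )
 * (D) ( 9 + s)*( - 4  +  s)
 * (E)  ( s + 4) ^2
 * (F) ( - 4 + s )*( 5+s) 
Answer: B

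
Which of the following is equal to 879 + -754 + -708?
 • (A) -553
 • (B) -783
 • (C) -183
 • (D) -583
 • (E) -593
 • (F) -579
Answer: D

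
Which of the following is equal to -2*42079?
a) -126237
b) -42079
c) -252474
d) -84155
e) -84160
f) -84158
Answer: f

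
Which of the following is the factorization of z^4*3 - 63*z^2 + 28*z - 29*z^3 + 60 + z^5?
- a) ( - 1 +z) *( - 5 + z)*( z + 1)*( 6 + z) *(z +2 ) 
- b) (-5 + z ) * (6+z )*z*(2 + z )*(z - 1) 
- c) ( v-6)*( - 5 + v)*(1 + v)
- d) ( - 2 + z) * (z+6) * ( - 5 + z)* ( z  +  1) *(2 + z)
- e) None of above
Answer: a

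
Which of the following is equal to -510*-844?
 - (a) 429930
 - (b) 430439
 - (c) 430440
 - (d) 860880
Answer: c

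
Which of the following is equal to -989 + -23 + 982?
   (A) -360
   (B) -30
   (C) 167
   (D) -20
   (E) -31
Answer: B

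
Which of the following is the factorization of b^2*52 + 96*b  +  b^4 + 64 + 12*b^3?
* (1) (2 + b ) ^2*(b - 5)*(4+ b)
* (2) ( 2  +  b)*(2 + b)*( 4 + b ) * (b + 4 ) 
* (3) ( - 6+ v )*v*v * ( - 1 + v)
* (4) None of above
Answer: 2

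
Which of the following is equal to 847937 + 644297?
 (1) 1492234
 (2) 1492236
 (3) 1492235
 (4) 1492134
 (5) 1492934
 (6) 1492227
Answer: 1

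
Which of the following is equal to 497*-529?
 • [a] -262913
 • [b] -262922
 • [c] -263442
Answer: a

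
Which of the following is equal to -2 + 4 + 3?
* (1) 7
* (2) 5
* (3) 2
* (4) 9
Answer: 2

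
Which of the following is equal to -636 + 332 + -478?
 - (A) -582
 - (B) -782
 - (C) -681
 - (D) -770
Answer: B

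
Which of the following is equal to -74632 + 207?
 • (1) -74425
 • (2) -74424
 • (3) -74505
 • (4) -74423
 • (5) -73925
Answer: 1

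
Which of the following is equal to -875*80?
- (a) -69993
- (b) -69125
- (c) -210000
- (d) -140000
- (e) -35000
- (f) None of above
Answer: f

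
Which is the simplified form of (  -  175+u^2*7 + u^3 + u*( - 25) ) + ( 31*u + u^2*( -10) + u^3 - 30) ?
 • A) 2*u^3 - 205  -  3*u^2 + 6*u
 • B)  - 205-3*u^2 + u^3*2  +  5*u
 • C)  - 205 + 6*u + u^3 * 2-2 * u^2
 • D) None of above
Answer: A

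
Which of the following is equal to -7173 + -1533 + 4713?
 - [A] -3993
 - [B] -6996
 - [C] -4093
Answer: A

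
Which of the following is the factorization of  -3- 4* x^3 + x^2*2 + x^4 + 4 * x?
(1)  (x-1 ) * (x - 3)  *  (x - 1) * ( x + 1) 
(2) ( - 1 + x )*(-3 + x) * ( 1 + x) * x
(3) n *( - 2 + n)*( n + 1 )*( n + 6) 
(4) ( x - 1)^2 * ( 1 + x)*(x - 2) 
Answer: 1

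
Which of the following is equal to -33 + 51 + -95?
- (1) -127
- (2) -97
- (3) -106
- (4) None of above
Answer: 4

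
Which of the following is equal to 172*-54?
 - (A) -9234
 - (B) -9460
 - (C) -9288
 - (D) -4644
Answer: C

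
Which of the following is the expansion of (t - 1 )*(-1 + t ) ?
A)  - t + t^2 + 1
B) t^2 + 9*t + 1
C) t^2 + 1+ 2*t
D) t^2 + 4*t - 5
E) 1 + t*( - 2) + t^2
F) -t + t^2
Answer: E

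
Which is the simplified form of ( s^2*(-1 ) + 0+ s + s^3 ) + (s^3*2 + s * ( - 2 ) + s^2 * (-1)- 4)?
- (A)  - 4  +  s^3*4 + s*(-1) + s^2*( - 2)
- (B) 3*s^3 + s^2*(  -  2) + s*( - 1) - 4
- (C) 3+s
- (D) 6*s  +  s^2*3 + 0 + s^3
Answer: B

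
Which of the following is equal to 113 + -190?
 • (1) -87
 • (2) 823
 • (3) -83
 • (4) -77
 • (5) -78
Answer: 4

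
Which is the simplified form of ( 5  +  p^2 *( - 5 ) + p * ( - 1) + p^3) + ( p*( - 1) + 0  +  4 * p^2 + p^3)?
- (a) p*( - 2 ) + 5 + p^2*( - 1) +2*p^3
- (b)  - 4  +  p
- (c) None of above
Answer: a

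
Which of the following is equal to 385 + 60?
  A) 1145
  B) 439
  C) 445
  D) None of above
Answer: C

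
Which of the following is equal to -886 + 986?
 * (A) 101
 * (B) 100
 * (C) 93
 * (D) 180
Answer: B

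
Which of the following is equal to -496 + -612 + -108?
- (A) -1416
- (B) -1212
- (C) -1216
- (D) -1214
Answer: C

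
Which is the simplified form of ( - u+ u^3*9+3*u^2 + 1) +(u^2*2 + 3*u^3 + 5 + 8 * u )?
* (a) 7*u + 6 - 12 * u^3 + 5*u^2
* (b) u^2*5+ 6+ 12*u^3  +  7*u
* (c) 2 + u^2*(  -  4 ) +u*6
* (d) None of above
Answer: b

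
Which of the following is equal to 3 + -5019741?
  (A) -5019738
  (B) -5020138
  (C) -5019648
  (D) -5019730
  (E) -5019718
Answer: A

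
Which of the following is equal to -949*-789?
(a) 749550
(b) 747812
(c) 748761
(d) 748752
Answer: c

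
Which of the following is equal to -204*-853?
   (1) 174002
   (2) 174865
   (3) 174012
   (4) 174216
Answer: 3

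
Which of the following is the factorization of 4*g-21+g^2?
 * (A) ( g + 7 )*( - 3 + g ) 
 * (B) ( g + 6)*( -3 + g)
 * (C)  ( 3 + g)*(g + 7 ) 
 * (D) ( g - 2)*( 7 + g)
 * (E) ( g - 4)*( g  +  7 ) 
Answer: A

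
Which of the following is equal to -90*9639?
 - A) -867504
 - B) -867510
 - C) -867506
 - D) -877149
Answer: B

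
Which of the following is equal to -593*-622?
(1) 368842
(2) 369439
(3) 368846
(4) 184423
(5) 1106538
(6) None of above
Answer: 3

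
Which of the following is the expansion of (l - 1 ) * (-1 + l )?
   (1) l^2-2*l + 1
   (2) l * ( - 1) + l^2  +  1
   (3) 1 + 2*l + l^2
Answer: 1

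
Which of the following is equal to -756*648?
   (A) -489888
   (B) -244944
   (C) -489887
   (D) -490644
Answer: A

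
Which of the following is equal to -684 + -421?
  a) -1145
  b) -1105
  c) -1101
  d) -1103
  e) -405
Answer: b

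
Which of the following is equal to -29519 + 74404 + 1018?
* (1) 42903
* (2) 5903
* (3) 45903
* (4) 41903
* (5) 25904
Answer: 3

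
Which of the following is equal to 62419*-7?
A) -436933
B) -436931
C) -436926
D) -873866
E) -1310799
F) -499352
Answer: A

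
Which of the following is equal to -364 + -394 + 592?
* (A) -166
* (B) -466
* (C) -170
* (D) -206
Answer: A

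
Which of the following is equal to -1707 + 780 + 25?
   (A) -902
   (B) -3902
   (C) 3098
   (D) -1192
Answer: A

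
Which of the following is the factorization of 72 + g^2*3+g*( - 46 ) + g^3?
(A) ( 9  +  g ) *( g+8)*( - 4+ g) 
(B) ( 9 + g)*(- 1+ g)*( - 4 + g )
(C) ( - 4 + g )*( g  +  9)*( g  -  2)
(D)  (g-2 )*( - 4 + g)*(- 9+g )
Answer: C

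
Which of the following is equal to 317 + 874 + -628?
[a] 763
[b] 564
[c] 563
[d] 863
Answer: c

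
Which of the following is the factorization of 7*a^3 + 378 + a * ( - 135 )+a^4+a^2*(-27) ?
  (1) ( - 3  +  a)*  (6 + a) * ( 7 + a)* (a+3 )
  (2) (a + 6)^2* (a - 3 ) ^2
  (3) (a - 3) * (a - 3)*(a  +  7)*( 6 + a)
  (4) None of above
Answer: 3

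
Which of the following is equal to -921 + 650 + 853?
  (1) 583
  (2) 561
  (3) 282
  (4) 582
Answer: 4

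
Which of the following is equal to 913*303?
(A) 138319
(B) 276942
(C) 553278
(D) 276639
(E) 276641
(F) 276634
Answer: D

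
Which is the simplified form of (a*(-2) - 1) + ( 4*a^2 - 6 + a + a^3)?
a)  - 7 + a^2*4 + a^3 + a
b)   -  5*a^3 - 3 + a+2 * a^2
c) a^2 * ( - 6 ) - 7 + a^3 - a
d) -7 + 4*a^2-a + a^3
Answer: d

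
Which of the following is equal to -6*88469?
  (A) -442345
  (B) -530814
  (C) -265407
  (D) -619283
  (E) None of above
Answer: B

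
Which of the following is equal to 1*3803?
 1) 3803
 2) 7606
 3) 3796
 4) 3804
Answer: 1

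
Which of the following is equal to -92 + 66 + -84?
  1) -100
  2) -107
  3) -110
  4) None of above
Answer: 3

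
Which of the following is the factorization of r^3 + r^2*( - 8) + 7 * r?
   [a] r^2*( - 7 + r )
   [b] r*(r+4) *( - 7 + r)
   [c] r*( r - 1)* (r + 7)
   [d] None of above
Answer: d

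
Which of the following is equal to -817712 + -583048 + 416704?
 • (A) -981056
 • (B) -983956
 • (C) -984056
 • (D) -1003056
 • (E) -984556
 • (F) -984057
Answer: C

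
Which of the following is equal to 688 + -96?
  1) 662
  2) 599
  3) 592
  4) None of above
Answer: 3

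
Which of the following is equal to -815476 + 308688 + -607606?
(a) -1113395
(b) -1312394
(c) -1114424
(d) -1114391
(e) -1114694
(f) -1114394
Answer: f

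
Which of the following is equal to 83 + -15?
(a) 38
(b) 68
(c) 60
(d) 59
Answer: b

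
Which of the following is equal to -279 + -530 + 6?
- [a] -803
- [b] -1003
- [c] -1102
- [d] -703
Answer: a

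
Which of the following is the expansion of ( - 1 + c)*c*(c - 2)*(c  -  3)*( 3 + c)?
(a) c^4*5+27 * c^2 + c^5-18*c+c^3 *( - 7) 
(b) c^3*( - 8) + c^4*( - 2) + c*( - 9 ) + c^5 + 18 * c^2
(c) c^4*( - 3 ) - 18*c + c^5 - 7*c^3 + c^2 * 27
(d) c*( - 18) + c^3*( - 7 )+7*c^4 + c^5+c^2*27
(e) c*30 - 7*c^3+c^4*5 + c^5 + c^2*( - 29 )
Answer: c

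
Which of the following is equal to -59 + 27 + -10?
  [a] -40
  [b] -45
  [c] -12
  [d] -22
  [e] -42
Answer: e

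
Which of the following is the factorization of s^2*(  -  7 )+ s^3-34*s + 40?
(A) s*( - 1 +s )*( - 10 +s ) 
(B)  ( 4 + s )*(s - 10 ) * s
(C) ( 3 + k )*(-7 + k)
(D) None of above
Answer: D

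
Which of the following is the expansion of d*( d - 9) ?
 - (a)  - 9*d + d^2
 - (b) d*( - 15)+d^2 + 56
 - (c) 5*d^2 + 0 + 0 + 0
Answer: a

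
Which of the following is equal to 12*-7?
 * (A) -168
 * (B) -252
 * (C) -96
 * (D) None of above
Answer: D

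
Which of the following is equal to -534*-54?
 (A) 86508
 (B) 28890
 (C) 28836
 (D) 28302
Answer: C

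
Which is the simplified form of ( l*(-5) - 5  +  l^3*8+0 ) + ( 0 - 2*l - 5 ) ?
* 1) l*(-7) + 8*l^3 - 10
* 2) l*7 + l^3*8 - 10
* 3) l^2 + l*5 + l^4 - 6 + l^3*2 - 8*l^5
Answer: 1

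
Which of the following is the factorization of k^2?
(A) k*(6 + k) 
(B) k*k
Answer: B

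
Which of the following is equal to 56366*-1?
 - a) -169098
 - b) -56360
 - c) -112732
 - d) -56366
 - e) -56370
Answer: d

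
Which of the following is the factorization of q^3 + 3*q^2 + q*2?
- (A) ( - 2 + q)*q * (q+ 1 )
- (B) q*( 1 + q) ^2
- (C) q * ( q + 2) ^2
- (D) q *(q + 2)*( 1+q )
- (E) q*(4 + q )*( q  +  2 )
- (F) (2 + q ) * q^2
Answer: D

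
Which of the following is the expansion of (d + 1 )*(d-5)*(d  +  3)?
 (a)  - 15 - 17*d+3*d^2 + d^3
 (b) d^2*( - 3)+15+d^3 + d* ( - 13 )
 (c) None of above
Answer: c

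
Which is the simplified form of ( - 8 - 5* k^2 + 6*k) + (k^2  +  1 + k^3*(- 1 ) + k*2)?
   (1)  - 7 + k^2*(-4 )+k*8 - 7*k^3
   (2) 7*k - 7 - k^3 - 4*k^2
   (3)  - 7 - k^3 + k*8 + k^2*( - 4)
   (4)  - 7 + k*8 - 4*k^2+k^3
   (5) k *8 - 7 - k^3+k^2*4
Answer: 3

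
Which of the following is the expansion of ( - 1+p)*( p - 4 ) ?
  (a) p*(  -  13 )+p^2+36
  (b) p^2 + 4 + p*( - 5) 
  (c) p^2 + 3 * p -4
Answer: b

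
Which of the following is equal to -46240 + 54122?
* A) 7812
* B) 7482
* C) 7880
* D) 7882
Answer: D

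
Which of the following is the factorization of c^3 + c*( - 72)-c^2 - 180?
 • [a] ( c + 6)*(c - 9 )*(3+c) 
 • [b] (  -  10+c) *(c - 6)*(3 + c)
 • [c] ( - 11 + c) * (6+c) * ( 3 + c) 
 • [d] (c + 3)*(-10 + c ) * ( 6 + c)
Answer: d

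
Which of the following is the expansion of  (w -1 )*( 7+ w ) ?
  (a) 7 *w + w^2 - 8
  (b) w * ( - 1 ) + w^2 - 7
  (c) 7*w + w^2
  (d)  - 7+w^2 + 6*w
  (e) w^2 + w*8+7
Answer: d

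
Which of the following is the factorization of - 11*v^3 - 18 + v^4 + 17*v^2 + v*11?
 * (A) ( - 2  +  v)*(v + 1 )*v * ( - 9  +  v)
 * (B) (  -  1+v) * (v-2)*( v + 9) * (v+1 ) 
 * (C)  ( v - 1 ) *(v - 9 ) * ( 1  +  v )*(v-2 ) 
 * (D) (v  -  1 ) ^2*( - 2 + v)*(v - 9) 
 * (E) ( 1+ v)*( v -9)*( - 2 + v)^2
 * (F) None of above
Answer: C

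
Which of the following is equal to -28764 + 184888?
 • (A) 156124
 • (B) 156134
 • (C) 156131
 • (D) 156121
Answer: A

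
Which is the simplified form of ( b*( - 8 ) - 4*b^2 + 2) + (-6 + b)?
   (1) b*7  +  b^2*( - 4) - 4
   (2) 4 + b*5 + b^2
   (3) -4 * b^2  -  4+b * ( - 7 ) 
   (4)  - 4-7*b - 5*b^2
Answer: 3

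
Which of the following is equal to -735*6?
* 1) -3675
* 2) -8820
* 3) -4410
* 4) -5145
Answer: 3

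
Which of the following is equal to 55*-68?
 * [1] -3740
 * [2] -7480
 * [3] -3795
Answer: 1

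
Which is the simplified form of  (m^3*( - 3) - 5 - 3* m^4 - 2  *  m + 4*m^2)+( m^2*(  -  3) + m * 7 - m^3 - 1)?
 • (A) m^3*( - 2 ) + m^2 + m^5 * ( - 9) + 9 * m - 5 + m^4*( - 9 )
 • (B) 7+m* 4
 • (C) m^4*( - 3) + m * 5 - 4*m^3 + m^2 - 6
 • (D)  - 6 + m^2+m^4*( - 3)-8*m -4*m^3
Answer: C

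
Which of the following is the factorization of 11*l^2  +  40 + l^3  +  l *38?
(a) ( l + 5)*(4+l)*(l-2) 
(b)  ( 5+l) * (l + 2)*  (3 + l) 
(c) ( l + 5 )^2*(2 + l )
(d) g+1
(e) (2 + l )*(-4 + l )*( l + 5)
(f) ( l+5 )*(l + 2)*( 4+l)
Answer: f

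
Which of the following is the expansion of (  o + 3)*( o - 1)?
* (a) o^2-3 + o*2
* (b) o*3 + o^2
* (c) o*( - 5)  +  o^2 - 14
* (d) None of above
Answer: a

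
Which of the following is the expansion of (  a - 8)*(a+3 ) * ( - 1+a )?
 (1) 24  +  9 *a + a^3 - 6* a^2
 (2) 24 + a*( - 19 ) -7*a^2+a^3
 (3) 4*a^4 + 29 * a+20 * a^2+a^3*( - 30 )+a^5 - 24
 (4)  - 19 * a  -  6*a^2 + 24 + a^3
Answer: 4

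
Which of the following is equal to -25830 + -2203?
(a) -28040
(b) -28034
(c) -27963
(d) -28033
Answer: d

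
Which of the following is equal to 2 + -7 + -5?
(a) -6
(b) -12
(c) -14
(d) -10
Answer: d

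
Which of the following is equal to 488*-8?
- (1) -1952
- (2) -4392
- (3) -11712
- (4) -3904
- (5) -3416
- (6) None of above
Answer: 4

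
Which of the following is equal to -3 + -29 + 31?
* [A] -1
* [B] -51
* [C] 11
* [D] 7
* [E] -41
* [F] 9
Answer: A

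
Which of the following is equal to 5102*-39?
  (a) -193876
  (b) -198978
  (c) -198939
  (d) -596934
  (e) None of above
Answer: b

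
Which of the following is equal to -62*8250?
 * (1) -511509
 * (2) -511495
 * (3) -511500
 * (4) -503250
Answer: 3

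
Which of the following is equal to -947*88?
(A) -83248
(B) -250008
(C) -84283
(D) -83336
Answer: D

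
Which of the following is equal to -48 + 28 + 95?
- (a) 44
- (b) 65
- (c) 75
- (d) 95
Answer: c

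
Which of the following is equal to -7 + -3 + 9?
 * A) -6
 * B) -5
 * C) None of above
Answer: C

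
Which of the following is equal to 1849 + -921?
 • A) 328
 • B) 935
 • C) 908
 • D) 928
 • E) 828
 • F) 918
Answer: D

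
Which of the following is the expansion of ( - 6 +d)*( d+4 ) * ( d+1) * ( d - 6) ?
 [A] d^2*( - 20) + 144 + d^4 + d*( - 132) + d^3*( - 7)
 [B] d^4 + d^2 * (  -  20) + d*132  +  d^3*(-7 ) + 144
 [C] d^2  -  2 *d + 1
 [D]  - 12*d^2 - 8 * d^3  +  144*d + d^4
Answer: B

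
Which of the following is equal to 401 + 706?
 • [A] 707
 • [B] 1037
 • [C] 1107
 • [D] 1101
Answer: C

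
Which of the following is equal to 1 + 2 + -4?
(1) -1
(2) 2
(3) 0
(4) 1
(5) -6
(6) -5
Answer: 1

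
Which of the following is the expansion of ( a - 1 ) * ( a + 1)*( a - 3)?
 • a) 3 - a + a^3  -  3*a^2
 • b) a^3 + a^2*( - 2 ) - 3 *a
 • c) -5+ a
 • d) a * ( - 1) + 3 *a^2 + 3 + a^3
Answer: a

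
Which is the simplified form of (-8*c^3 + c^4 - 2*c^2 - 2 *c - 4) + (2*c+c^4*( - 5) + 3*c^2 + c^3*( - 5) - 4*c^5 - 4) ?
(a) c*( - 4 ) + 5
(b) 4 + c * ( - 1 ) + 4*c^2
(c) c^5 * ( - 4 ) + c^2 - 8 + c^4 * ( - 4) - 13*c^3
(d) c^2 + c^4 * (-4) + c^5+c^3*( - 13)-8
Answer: c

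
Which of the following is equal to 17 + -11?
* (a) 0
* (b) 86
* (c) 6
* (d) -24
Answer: c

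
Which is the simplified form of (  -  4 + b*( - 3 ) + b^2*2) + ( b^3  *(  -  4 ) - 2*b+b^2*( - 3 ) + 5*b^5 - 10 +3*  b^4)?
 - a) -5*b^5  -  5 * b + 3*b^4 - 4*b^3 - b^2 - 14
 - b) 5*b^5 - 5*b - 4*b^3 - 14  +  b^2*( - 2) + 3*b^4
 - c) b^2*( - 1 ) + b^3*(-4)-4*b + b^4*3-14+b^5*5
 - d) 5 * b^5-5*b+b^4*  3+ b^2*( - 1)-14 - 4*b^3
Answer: d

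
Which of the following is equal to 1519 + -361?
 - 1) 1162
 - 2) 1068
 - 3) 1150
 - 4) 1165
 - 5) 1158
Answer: 5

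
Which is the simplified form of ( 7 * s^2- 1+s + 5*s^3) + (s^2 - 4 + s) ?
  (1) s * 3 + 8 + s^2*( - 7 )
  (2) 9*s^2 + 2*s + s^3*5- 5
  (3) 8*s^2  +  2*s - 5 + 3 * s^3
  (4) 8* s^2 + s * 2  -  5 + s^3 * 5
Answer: 4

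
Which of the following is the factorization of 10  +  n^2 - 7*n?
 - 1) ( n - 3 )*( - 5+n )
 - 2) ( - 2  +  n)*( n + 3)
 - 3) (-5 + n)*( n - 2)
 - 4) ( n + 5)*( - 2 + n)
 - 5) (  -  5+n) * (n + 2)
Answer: 3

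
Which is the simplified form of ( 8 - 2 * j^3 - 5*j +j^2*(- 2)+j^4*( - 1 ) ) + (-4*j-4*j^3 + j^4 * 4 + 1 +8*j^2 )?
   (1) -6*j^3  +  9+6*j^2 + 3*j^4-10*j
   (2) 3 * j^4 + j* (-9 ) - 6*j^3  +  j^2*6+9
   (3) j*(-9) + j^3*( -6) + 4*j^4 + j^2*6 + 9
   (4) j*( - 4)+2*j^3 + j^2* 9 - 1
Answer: 2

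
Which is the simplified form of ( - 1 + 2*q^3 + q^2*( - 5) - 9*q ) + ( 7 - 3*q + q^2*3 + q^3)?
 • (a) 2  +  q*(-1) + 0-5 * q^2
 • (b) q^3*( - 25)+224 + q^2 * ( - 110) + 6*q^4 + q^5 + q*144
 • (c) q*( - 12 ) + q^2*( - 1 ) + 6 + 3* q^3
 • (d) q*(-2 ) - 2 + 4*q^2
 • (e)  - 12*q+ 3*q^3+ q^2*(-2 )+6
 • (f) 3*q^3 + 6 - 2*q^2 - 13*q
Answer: e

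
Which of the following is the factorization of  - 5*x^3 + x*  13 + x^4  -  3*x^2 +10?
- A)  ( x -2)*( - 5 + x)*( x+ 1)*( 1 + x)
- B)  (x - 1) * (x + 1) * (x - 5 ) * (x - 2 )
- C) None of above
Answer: A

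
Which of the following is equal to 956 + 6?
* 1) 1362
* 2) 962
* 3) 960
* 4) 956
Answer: 2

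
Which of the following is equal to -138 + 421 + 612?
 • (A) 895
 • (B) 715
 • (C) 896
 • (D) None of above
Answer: A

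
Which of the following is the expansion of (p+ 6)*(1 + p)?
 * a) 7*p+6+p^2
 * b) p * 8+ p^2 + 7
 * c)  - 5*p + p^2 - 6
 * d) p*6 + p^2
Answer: a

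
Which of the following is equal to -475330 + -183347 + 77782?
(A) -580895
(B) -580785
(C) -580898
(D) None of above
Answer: A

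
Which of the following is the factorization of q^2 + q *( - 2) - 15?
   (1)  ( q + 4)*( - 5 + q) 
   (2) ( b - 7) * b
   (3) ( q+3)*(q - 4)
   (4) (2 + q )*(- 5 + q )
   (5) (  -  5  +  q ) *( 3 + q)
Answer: 5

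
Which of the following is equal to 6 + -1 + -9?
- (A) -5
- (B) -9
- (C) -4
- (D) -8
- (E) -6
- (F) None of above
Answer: C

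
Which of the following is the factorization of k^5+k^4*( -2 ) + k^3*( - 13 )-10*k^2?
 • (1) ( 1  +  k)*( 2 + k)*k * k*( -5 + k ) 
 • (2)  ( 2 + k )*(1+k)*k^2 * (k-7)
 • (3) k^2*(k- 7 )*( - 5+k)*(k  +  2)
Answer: 1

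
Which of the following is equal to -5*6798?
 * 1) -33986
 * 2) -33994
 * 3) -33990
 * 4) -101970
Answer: 3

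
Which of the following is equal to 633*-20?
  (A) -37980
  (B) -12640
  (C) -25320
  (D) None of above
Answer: D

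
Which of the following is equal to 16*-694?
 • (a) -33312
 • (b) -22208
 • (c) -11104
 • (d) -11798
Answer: c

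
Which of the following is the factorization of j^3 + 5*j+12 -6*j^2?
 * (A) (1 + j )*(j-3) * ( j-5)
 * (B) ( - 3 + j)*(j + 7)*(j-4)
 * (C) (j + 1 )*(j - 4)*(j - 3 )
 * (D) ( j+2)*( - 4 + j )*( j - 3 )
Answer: C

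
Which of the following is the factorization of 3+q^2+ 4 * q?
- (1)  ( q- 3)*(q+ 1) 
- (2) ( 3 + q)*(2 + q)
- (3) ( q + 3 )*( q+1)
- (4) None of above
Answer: 3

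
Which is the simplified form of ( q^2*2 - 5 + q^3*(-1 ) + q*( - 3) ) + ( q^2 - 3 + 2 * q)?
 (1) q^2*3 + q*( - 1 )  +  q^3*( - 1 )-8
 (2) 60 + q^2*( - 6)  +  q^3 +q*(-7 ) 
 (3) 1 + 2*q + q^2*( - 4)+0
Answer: 1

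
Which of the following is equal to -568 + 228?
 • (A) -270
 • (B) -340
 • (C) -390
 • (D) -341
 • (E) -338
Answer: B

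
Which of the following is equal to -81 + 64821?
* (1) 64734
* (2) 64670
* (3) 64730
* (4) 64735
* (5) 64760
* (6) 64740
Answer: 6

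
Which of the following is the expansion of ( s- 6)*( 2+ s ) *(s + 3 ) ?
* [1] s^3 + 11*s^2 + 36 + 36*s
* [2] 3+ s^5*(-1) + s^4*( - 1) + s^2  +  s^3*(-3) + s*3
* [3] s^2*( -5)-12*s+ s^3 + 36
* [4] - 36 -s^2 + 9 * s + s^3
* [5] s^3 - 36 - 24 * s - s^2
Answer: 5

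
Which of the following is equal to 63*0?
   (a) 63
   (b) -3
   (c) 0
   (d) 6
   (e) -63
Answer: c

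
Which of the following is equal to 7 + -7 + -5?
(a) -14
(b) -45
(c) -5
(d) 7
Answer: c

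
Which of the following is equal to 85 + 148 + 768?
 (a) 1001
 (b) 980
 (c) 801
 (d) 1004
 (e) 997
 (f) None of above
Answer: a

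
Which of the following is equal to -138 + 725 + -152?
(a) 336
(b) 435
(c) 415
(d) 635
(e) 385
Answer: b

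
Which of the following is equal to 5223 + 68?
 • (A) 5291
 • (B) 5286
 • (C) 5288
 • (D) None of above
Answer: A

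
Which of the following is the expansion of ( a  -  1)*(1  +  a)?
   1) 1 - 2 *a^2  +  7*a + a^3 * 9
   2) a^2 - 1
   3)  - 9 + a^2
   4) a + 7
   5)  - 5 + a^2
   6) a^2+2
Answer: 2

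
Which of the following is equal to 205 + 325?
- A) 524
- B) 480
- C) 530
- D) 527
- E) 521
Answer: C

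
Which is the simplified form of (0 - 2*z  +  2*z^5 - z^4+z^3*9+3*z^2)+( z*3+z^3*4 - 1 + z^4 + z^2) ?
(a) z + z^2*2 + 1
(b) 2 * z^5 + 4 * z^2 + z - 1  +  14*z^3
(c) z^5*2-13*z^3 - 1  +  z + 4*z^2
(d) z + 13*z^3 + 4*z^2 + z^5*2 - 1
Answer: d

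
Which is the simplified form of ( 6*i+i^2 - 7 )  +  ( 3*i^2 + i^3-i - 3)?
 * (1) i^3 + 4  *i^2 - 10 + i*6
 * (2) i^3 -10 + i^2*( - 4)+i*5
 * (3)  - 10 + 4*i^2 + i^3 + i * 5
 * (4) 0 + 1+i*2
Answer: 3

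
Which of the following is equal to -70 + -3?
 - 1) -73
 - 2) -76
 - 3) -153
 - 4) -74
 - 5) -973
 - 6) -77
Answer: 1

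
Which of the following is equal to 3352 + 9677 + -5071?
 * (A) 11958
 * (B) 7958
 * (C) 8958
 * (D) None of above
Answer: B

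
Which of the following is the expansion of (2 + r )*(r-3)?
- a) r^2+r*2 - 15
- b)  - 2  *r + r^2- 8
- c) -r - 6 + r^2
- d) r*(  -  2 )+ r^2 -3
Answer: c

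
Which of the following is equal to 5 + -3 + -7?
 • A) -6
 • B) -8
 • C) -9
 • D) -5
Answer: D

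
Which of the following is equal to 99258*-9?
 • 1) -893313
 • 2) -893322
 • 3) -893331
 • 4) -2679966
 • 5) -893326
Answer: 2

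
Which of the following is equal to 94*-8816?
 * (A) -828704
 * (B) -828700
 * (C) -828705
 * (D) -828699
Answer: A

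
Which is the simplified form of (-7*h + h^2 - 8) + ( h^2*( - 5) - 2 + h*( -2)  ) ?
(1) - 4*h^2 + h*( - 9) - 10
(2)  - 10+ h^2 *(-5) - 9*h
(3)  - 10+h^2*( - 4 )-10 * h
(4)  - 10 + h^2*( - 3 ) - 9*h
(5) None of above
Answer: 1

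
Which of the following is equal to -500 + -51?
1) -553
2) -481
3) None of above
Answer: 3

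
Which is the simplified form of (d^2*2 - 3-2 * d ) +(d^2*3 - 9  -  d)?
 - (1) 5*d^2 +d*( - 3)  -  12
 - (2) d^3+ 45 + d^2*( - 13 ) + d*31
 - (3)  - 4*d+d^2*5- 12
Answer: 1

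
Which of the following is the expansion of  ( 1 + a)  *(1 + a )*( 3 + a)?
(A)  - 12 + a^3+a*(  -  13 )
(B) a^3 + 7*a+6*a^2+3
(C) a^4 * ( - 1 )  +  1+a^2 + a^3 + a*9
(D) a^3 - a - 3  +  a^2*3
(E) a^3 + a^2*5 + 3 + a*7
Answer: E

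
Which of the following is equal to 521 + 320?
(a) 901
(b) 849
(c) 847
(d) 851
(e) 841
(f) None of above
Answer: e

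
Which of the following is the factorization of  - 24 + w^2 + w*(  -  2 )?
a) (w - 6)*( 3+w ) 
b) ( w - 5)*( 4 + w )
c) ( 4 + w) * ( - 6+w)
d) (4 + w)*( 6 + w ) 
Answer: c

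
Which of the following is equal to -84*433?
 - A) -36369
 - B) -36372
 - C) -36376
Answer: B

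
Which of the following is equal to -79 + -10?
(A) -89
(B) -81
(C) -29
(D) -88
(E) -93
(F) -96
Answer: A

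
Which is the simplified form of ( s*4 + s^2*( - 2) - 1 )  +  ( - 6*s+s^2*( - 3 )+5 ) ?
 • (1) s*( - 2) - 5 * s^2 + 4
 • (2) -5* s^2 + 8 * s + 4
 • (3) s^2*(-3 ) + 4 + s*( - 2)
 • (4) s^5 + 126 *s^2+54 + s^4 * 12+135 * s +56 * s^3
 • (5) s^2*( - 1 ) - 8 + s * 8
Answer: 1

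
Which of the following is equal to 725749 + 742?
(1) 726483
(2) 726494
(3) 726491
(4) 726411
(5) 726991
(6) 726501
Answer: 3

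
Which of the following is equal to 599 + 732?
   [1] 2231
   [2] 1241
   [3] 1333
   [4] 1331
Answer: 4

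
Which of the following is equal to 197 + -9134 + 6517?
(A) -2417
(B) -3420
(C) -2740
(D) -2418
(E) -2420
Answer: E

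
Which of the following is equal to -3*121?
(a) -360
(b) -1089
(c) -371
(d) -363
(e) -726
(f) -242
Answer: d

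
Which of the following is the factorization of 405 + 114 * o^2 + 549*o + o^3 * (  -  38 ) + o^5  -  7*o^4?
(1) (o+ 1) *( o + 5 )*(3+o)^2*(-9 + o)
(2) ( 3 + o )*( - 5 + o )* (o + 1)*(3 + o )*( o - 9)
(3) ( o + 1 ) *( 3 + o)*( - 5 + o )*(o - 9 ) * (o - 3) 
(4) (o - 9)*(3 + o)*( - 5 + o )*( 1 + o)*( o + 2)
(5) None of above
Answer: 2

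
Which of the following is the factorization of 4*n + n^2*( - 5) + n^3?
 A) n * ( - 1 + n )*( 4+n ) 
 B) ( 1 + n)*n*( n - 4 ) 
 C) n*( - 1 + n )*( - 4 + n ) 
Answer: C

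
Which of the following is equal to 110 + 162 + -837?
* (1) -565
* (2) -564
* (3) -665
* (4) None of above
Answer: 1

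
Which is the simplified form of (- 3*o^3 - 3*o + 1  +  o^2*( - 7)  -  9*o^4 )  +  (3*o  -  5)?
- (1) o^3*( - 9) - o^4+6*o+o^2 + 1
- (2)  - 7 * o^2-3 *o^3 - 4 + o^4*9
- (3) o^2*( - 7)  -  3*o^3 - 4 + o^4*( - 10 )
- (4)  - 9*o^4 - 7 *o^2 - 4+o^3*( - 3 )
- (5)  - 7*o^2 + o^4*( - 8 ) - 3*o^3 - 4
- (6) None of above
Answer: 4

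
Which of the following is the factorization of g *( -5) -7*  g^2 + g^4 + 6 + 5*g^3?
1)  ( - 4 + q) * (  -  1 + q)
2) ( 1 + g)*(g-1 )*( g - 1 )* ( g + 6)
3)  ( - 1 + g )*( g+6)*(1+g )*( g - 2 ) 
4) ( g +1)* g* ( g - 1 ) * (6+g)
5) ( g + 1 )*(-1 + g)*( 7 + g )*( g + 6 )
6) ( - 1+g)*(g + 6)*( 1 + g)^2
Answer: 2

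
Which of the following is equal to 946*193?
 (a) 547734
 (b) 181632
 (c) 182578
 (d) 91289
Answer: c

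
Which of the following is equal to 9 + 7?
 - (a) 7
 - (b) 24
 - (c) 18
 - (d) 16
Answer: d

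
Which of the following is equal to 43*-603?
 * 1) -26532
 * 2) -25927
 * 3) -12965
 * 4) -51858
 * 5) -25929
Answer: 5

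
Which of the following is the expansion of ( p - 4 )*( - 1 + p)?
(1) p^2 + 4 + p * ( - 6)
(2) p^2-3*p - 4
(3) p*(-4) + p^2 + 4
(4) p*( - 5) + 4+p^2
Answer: 4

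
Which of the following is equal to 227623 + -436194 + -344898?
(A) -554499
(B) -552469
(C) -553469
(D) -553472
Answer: C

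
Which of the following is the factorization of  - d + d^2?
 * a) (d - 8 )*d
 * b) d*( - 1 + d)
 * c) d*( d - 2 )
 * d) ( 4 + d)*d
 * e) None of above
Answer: b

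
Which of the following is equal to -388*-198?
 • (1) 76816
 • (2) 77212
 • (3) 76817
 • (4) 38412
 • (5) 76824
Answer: 5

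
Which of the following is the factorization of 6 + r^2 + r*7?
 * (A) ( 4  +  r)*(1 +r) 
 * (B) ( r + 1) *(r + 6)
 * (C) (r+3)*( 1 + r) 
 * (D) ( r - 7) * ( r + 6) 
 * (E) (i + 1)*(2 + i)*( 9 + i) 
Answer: B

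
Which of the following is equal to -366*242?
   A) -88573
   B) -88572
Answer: B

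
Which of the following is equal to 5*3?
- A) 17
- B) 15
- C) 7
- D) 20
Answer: B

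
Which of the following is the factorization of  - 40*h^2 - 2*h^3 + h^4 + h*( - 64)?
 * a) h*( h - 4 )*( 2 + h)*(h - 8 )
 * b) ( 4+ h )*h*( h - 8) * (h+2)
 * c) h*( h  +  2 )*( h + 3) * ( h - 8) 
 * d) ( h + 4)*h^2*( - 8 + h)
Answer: b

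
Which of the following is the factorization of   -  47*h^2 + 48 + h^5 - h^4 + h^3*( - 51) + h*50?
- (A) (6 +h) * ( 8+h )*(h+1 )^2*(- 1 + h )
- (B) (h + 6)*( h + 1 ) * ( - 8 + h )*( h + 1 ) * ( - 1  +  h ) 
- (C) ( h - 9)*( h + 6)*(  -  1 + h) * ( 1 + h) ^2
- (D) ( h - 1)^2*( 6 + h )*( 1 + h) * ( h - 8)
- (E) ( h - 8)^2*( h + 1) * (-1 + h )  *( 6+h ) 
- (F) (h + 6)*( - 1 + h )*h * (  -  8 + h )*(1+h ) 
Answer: B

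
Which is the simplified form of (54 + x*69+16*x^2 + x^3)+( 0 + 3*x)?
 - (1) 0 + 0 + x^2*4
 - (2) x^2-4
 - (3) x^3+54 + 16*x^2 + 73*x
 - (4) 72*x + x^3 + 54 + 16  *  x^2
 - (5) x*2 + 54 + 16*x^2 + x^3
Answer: 4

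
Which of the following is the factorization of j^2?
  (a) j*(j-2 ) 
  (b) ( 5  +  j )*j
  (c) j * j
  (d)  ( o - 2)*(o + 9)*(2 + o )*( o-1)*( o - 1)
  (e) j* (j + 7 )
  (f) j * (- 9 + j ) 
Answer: c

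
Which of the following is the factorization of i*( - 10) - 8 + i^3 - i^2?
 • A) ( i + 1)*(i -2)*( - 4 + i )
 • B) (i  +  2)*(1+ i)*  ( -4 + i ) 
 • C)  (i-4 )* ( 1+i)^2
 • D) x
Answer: B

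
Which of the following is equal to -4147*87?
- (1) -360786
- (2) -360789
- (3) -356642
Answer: 2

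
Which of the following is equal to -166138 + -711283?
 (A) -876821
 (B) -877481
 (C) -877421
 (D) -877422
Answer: C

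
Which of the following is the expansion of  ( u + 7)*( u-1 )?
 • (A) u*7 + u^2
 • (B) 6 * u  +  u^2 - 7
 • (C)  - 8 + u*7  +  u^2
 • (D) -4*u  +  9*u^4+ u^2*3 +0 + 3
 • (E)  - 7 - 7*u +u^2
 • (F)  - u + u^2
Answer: B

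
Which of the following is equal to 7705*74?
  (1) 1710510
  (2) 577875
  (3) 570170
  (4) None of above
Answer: 3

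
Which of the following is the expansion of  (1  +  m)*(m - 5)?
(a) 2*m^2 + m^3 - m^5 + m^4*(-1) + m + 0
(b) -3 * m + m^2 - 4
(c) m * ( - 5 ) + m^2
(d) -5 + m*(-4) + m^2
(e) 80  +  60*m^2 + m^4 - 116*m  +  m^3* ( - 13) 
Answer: d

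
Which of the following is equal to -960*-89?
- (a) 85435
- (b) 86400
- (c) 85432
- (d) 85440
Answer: d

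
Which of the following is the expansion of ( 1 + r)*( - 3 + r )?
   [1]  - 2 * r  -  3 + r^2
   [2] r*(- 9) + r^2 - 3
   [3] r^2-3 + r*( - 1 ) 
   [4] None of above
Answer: 1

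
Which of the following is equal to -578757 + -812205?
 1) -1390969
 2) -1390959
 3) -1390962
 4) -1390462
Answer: 3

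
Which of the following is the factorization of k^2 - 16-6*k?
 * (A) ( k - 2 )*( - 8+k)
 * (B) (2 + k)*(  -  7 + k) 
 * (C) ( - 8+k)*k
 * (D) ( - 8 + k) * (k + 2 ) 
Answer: D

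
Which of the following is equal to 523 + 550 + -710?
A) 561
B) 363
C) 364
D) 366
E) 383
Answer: B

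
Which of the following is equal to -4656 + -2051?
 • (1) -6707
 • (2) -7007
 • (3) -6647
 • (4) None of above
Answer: 1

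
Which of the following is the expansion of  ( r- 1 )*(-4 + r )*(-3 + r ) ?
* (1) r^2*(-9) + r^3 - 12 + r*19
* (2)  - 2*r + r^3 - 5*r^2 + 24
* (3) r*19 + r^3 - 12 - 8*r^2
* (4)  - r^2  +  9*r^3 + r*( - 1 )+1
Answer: 3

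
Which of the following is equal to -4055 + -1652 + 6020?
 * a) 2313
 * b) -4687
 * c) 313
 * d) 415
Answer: c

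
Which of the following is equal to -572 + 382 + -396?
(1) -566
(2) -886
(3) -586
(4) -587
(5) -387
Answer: 3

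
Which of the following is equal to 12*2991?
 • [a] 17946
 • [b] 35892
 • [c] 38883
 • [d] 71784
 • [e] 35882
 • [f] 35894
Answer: b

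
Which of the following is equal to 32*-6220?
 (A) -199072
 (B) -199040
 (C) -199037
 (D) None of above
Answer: B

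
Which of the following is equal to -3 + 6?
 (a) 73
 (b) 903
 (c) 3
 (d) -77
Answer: c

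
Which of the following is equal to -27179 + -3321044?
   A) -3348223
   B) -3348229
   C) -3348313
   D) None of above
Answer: A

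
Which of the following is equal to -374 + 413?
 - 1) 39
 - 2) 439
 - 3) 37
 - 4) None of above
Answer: 1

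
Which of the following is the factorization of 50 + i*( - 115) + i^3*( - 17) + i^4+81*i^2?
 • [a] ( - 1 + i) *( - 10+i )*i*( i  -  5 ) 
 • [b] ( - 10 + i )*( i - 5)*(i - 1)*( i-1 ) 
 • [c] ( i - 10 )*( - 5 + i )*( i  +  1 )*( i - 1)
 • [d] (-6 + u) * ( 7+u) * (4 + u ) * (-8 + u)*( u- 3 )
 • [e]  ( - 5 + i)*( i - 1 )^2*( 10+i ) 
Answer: b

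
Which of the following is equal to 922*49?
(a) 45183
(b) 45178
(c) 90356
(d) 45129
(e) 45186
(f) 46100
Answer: b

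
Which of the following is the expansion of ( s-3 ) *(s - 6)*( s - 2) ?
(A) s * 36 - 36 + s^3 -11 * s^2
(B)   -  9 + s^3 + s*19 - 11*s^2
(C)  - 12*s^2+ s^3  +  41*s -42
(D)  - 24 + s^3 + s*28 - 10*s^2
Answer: A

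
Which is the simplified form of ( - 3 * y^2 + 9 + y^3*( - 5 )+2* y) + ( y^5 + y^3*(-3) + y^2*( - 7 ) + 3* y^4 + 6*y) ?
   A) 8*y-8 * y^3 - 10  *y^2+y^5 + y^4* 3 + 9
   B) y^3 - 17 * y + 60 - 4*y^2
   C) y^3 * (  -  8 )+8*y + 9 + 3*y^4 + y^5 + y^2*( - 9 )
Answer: A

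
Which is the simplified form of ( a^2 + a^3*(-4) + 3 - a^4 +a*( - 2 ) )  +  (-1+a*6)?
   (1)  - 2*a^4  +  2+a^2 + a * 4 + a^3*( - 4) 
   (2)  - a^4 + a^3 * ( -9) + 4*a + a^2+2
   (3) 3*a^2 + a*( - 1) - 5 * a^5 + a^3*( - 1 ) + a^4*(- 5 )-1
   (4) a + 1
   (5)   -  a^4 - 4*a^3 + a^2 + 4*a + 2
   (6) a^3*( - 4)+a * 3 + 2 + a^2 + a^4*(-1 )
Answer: 5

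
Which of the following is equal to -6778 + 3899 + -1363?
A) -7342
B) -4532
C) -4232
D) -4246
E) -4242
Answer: E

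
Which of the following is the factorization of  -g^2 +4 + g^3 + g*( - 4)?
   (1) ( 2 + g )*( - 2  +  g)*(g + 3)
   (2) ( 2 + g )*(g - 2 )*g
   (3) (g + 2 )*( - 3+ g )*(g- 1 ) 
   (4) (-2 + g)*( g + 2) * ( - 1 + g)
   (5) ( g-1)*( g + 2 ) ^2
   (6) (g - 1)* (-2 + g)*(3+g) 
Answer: 4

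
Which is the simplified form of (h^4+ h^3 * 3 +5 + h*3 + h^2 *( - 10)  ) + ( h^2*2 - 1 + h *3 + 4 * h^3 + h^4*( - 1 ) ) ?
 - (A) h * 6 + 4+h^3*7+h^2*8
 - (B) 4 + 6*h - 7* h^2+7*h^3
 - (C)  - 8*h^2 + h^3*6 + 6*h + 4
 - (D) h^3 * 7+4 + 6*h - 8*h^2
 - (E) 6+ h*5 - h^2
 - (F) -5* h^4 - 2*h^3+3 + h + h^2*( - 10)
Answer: D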